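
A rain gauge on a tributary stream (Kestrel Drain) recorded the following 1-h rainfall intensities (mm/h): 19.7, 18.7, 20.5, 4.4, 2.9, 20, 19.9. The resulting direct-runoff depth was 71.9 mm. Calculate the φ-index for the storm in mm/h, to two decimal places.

Only the 5 blocks with intensity above φ contribute runoff: 19.7, 18.7, 20.5, 20, 19.9 mm/h.
Σ(I−φ)·Δt = d  ⇒  (19.7+18.7+20.5+20+19.9 − 5φ)·1 = 71.9
φ = (98.80 − 71.9/1) / 5 = 5.38 mm/h.

φ ≈ 5.38 mm/h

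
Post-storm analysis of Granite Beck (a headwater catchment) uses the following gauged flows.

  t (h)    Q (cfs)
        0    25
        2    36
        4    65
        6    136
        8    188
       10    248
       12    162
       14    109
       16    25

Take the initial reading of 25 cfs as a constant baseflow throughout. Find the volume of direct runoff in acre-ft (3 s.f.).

Direct-runoff ordinates (Q − Q_b): 0.0, 11.0, 40.0, 111.0, 163.0, 223.0, 137.0, 84.0, 0.0 cfs.
ΣQ_DR = 769.0 cfs.
With Δt = 2 h = 7200 s, V = ΣQ_DR · Δt = 769.0 × 7200 = 5.54 × 10^6 ft³ = 127 acre-ft.

V ≈ 127 acre-ft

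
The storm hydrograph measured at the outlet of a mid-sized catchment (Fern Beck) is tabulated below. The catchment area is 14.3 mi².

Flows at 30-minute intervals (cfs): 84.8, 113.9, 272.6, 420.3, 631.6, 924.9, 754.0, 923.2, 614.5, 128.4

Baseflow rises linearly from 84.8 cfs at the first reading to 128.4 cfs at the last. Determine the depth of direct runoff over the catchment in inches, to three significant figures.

d ≈ 0.206 in

Direct runoff: 0.00, 24.26, 178.11, 320.97, 527.42, 815.88, 640.13, 804.49, 490.94, 0.00 cfs; ΣQ_DR = 3802 cfs.
V = ΣQ_DR · Δt = 3802 × 1800 s = 6.844 × 10^6 ft³.
Over A = 14.3 mi², depth = V / A = 0.206 in.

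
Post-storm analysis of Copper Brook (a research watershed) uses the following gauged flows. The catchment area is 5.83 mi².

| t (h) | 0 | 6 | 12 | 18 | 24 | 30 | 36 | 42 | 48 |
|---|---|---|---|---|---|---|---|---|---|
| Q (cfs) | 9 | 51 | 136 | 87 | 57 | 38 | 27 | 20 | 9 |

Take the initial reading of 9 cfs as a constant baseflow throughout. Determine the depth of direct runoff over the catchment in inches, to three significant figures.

d ≈ 0.563 in

Direct runoff: 0.0, 42.0, 127.0, 78.0, 48.0, 29.0, 18.0, 11.0, 0.0 cfs; ΣQ_DR = 353.0 cfs.
V = ΣQ_DR · Δt = 353.0 × 21600 s = 7.625 × 10^6 ft³.
Over A = 5.83 mi², depth = V / A = 0.563 in.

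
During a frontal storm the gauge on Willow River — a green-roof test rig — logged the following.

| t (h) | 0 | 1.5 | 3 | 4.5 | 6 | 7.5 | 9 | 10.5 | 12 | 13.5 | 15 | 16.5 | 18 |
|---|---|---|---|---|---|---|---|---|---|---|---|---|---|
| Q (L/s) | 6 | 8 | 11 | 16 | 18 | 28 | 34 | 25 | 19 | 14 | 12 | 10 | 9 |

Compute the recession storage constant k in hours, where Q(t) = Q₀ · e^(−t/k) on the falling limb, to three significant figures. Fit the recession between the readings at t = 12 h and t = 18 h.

On the falling limb, Q drops from 19 to 9 L/s between t = 12 h and t = 18 h (Δt = 6 h).
k = −Δt / ln(Q₂/Q₁) = −6 / ln(9/19) = 8.03 h.

k ≈ 8.03 h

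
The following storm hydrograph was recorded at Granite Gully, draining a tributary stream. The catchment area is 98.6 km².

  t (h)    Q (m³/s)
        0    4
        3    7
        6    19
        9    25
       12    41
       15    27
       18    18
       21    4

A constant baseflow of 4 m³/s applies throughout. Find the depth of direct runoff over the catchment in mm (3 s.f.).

d ≈ 12.4 mm

Direct runoff: 0.0, 3.0, 15.0, 21.0, 37.0, 23.0, 14.0, 0.0 m³/s; ΣQ_DR = 113.0 m³/s.
V = ΣQ_DR · Δt = 113.0 × 10800 s = 1.220 × 10^6 m³.
Over A = 98.6 km², depth = V / A = 12.4 mm.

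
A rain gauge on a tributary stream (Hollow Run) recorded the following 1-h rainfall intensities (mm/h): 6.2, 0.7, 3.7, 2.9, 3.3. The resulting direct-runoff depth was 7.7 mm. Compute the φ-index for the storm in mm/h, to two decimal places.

Only the 4 blocks with intensity above φ contribute runoff: 6.2, 3.7, 2.9, 3.3 mm/h.
Σ(I−φ)·Δt = d  ⇒  (6.2+3.7+2.9+3.3 − 4φ)·1 = 7.7
φ = (16.10 − 7.7/1) / 4 = 2.10 mm/h.

φ ≈ 2.10 mm/h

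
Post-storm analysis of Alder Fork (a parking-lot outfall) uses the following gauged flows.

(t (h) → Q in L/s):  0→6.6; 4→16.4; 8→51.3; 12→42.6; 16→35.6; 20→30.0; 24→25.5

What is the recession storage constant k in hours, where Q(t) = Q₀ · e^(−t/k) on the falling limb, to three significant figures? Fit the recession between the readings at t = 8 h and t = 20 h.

On the falling limb, Q drops from 51.3 to 30.0 L/s between t = 8 h and t = 20 h (Δt = 12 h).
k = −Δt / ln(Q₂/Q₁) = −12 / ln(30.0/51.3) = 22.4 h.

k ≈ 22.4 h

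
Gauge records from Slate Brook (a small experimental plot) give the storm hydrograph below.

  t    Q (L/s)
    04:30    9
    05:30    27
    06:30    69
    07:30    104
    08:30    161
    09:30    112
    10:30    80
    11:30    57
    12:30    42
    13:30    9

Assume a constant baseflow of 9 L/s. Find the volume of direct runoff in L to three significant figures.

Direct-runoff ordinates (Q − Q_b): 0.0, 18.0, 60.0, 95.0, 152.0, 103.0, 71.0, 48.0, 33.0, 0.0 L/s.
ΣQ_DR = 580.0 L/s.
With Δt = 1 h = 3600 s, V = ΣQ_DR · Δt = 580.0 × 3600 = 2.09 × 10^6 L.

V ≈ 2.09 × 10^6 L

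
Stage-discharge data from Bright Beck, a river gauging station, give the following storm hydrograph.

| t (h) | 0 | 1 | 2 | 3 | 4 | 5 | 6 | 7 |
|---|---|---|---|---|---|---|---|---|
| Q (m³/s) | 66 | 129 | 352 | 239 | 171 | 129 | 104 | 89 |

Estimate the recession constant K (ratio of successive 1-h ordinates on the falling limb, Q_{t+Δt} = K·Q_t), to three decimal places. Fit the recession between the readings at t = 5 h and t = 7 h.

Using the recession-limb readings at t = 5 h and t = 7 h: Q falls from 129 to 89 m³/s over 2 intervals.
K = (Q₂/Q₁)^(1/2) = (89/129)^(1/2) = 0.831.

K ≈ 0.831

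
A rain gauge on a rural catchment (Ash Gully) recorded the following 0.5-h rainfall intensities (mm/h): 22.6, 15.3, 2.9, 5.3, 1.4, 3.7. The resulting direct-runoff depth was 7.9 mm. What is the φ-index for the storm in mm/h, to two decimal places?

φ ≈ 11.05 mm/h

Only the 2 blocks with intensity above φ contribute runoff: 22.6, 15.3 mm/h.
Σ(I−φ)·Δt = d  ⇒  (22.6+15.3 − 2φ)·0.5 = 7.9
φ = (37.90 − 7.9/0.5) / 2 = 11.05 mm/h.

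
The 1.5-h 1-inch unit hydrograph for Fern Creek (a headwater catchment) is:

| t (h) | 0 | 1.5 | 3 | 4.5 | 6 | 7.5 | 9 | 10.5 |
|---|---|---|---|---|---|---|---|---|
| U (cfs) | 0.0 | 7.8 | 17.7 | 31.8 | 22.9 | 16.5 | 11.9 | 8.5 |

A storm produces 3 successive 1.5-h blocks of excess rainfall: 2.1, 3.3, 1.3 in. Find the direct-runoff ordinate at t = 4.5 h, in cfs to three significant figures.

Q ≈ 135 cfs

By discrete convolution, Q_j = Σ (P_i / 1 in) · U_{j−i}.
At t = 4.5 h (j=3): Q = (2.1/1)·31.8 + (3.3/1)·17.7 + (1.3/1)·7.8 = 135 cfs.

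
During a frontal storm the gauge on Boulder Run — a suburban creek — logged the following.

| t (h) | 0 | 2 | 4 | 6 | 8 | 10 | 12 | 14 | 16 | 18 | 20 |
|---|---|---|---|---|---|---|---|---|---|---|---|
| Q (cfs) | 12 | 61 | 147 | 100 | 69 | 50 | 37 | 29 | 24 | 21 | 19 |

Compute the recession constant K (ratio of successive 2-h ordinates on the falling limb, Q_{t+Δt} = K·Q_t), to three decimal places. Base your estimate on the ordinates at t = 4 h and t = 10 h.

K ≈ 0.698

Using the recession-limb readings at t = 4 h and t = 10 h: Q falls from 147 to 50 cfs over 3 intervals.
K = (Q₂/Q₁)^(1/3) = (50/147)^(1/3) = 0.698.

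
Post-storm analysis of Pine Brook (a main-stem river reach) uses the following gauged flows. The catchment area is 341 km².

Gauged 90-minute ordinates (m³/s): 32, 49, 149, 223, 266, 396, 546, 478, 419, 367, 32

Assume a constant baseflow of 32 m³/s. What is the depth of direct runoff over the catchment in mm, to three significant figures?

d ≈ 41.3 mm

Direct runoff: 0.0, 17.0, 117.0, 191.0, 234.0, 364.0, 514.0, 446.0, 387.0, 335.0, 0.0 m³/s; ΣQ_DR = 2605 m³/s.
V = ΣQ_DR · Δt = 2605 × 5400 s = 1.407 × 10^7 m³.
Over A = 341 km², depth = V / A = 41.3 mm.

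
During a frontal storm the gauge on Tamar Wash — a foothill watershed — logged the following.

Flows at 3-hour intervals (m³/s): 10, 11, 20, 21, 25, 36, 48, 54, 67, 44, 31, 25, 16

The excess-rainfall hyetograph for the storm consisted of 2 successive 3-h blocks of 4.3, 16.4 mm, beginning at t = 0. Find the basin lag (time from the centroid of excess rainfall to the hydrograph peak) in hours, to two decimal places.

Centroid of excess rainfall: t_c = Σ P_i·t̄_i / ΣP_i = 3.8768 h (block centres at 1.5, 4.5 h).
Hydrograph peak occurs at t = 24 h, so basin lag t_L = 24 − 3.8768 = 20.12 h.

t_L ≈ 20.12 h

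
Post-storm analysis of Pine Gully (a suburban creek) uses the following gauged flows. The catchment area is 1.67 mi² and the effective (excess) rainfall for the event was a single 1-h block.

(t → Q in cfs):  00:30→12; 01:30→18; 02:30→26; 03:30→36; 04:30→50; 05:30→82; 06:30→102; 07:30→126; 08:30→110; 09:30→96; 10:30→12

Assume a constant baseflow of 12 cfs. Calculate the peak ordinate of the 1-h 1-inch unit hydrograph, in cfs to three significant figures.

U_p ≈ 228 cfs

Direct runoff: 0.0, 6.0, 14.0, 24.0, 38.0, 70.0, 90.0, 114.0, 98.0, 84.0, 0.0 cfs; ΣQ_DR = 538.0 cfs, peak = 114.0 cfs.
Runoff depth d = ΣQ_DR·Δt / A = 538.0 × 3600 / (1.67 mi²) = 0.4992 in.
The 1-inch UH is the DRH scaled by (1 in)/d, so U_p = 114.0 × 1/0.4992 = 228 cfs.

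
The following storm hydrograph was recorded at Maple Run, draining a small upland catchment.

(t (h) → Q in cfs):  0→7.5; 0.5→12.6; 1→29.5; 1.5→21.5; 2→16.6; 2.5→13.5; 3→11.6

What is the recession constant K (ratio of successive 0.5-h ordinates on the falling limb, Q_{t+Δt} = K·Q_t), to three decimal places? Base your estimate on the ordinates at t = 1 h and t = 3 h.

Using the recession-limb readings at t = 1 h and t = 3 h: Q falls from 29.5 to 11.6 cfs over 4 intervals.
K = (Q₂/Q₁)^(1/4) = (11.6/29.5)^(1/4) = 0.792.

K ≈ 0.792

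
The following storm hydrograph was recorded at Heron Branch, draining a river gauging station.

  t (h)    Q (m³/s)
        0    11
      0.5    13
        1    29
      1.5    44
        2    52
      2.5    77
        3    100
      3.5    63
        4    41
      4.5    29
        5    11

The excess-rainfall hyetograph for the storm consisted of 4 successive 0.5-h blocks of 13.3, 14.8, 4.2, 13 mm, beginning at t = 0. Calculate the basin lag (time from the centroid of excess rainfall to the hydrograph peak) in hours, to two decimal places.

Centroid of excess rainfall: t_c = Σ P_i·t̄_i / ΣP_i = 0.9365 h (block centres at 0.25, 0.75, 1.25, 1.75 h).
Hydrograph peak occurs at t = 3 h, so basin lag t_L = 3 − 0.9365 = 2.06 h.

t_L ≈ 2.06 h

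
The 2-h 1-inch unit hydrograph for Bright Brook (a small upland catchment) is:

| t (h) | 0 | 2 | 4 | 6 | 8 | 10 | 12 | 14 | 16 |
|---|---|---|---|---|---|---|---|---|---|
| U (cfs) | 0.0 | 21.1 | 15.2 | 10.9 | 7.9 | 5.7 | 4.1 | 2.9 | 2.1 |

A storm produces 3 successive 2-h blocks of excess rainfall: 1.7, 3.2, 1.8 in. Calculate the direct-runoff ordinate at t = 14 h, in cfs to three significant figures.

Q ≈ 28.3 cfs

By discrete convolution, Q_j = Σ (P_i / 1 in) · U_{j−i}.
At t = 14 h (j=7): Q = (1.7/1)·2.9 + (3.2/1)·4.1 + (1.8/1)·5.7 = 28.3 cfs.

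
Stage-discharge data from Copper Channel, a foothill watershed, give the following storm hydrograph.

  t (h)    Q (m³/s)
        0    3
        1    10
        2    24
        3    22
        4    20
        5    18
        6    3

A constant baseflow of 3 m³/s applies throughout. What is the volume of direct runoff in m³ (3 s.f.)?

V ≈ 2.84 × 10^5 m³

Direct-runoff ordinates (Q − Q_b): 0.0, 7.0, 21.0, 19.0, 17.0, 15.0, 0.0 m³/s.
ΣQ_DR = 79.00 m³/s.
With Δt = 1 h = 3600 s, V = ΣQ_DR · Δt = 79.00 × 3600 = 2.84 × 10^5 m³.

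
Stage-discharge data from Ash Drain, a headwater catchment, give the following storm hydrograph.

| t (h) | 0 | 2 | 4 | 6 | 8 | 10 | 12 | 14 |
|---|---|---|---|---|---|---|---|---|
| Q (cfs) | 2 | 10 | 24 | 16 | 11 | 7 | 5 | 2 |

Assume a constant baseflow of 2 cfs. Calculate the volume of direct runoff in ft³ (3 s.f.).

V ≈ 4.39 × 10^5 ft³

Direct-runoff ordinates (Q − Q_b): 0.0, 8.0, 22.0, 14.0, 9.0, 5.0, 3.0, 0.0 cfs.
ΣQ_DR = 61.00 cfs.
With Δt = 2 h = 7200 s, V = ΣQ_DR · Δt = 61.00 × 7200 = 4.39 × 10^5 ft³.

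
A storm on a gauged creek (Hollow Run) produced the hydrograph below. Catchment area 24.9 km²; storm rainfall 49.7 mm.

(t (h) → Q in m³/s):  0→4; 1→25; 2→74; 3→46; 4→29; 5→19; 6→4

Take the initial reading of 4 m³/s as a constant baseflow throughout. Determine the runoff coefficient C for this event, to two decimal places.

C ≈ 0.50

ΣQ_DR = 173.0 m³/s; V = ΣQ_DR·Δt = 6.228 × 10^5 m³.
Runoff depth d = V / A = 25.01 mm.
C = d / P = 25.01 / 49.7 = 0.50.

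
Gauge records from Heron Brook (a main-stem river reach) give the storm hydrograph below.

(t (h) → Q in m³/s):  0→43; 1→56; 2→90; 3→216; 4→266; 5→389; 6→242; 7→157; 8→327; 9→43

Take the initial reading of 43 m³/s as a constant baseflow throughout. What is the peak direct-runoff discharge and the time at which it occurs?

Subtracting baseflow gives direct-runoff ordinates: 0.0, 13.0, 47.0, 173.0, 223.0, 346.0, 199.0, 114.0, 284.0, 0.0 m³/s.
The maximum is 346.0 m³/s, occurring at the reading for t = 5 h.

Q_p = 346.0 m³/s at t = 5 h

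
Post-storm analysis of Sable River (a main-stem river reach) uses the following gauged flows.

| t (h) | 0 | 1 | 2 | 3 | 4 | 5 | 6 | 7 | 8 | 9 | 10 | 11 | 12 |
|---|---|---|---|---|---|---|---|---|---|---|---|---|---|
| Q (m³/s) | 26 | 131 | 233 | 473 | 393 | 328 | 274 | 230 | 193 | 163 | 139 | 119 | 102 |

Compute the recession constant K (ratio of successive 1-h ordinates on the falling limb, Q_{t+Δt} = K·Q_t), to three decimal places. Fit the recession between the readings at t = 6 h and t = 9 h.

K ≈ 0.841

Using the recession-limb readings at t = 6 h and t = 9 h: Q falls from 274 to 163 m³/s over 3 intervals.
K = (Q₂/Q₁)^(1/3) = (163/274)^(1/3) = 0.841.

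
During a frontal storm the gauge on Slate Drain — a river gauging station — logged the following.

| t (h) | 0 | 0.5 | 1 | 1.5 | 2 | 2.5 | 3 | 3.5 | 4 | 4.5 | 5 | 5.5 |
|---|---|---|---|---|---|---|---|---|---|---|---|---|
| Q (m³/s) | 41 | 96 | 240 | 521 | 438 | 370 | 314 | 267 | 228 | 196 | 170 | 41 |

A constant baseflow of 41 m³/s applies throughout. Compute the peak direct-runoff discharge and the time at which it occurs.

Q_p = 480.0 m³/s at t = 1.5 h

Subtracting baseflow gives direct-runoff ordinates: 0.0, 55.0, 199.0, 480.0, 397.0, 329.0, 273.0, 226.0, 187.0, 155.0, 129.0, 0.0 m³/s.
The maximum is 480.0 m³/s, occurring at the reading for t = 1.5 h.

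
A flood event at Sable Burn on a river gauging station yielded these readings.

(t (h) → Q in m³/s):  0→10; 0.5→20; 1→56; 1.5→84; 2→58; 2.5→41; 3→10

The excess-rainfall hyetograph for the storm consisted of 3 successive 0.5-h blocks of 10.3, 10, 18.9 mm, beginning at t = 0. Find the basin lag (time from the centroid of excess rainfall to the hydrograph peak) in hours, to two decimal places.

t_L ≈ 0.64 h

Centroid of excess rainfall: t_c = Σ P_i·t̄_i / ΣP_i = 0.8597 h (block centres at 0.25, 0.75, 1.25 h).
Hydrograph peak occurs at t = 1.5 h, so basin lag t_L = 1.5 − 0.8597 = 0.64 h.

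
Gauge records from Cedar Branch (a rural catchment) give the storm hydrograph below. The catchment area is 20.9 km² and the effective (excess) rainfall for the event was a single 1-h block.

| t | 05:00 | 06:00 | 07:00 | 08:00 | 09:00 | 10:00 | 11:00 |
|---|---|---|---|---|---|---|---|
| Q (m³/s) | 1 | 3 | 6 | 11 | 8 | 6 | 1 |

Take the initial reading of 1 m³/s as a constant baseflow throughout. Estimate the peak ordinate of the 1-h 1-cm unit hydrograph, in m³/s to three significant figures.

Direct runoff: 0.0, 2.0, 5.0, 10.0, 7.0, 5.0, 0.0 m³/s; ΣQ_DR = 29.00 m³/s, peak = 10.0 m³/s.
Runoff depth d = ΣQ_DR·Δt / A = 29.00 × 3600 / (20.9 km²) = 4.995 mm.
The 1-cm UH is the DRH scaled by (10 mm)/d, so U_p = 10.0 × 10/4.995 = 20.0 m³/s.

U_p ≈ 20.0 m³/s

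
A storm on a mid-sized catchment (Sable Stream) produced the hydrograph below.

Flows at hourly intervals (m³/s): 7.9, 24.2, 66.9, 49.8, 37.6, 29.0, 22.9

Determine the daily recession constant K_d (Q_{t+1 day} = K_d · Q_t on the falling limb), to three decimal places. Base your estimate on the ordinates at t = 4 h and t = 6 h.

Between t = 4 h and t = 6 h the flow falls from 37.6 to 22.9 m³/s over 2×1 h = 2 h.
Per-interval ratio K = (22.9/37.6)^(1/2) = 0.7804; K_d = K^(24/1) = 0.003.

K_d ≈ 0.003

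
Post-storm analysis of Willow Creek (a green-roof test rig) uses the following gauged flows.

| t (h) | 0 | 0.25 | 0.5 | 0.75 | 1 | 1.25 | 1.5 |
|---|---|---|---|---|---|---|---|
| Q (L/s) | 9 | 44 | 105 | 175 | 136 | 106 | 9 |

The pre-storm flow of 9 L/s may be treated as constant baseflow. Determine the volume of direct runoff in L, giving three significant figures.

Direct-runoff ordinates (Q − Q_b): 0.0, 35.0, 96.0, 166.0, 127.0, 97.0, 0.0 L/s.
ΣQ_DR = 521.0 L/s.
With Δt = 0.25 h = 900 s, V = ΣQ_DR · Δt = 521.0 × 900 = 4.69 × 10^5 L.

V ≈ 4.69 × 10^5 L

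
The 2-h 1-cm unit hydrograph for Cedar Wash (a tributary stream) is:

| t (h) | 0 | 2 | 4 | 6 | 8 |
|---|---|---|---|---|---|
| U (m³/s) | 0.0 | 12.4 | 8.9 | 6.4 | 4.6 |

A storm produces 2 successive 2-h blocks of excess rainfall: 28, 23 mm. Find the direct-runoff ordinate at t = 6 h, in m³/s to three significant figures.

By discrete convolution, Q_j = Σ (P_i / 10 mm) · U_{j−i}.
At t = 6 h (j=3): Q = (28/10)·6.4 + (23/10)·8.9 = 38.4 m³/s.

Q ≈ 38.4 m³/s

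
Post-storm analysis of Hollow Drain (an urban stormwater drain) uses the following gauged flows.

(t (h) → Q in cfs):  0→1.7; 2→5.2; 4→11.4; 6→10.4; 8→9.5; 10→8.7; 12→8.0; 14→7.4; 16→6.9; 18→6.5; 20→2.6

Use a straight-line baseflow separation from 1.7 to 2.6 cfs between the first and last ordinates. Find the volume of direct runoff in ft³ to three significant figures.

V ≈ 3.93 × 10^5 ft³

Direct-runoff ordinates (Q − Q_b): 0.00, 3.41, 9.52, 8.43, 7.44, 6.55, 5.76, 5.07, 4.48, 3.99, 0.00 cfs.
ΣQ_DR = 54.65 cfs.
With Δt = 2 h = 7200 s, V = ΣQ_DR · Δt = 54.65 × 7200 = 3.93 × 10^5 ft³.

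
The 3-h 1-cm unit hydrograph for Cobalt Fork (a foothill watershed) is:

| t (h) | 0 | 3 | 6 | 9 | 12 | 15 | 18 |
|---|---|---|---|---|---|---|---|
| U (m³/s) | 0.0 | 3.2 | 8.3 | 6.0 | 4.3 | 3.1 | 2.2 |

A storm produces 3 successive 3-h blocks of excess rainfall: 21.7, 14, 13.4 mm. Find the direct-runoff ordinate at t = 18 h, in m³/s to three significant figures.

By discrete convolution, Q_j = Σ (P_i / 10 mm) · U_{j−i}.
At t = 18 h (j=6): Q = (21.7/10)·2.2 + (14/10)·3.1 + (13.4/10)·4.3 = 14.9 m³/s.

Q ≈ 14.9 m³/s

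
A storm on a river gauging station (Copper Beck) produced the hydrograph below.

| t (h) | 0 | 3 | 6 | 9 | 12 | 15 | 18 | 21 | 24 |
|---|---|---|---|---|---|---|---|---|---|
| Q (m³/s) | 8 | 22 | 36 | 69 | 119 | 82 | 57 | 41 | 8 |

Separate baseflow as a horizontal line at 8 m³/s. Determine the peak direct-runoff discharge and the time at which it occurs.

Q_p = 111.0 m³/s at t = 12 h

Subtracting baseflow gives direct-runoff ordinates: 0.0, 14.0, 28.0, 61.0, 111.0, 74.0, 49.0, 33.0, 0.0 m³/s.
The maximum is 111.0 m³/s, occurring at the reading for t = 12 h.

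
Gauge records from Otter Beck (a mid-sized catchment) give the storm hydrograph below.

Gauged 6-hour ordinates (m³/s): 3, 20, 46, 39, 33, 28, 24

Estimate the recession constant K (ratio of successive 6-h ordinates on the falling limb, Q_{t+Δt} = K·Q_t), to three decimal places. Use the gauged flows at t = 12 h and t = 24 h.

K ≈ 0.847

Using the recession-limb readings at t = 12 h and t = 24 h: Q falls from 46 to 33 m³/s over 2 intervals.
K = (Q₂/Q₁)^(1/2) = (33/46)^(1/2) = 0.847.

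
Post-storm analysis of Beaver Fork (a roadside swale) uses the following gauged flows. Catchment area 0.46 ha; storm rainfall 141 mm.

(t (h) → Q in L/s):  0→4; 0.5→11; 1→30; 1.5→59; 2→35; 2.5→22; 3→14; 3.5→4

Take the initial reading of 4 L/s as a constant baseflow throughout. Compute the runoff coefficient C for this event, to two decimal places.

C ≈ 0.41

ΣQ_DR = 147.0 L/s; V = ΣQ_DR·Δt = 2.646 × 10^5 L.
Runoff depth d = V / A = 57.52 mm.
C = d / P = 57.52 / 141 = 0.41.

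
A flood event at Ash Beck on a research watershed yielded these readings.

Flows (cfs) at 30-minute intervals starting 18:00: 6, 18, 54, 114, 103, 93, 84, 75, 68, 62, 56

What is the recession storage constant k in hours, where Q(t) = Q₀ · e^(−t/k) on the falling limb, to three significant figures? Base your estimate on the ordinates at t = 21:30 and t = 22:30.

On the falling limb, Q drops from 75 to 62 cfs between t = 21:30 and t = 22:30 (Δt = 1 h).
k = −Δt / ln(Q₂/Q₁) = −1 / ln(62/75) = 5.25 h.

k ≈ 5.25 h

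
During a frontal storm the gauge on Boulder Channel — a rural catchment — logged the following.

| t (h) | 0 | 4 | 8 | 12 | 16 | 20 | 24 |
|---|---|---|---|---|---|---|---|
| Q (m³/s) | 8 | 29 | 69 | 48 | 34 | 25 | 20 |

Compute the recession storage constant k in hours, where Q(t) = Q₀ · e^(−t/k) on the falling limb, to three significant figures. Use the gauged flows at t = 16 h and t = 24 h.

On the falling limb, Q drops from 34 to 20 m³/s between t = 16 h and t = 24 h (Δt = 8 h).
k = −Δt / ln(Q₂/Q₁) = −8 / ln(20/34) = 15.1 h.

k ≈ 15.1 h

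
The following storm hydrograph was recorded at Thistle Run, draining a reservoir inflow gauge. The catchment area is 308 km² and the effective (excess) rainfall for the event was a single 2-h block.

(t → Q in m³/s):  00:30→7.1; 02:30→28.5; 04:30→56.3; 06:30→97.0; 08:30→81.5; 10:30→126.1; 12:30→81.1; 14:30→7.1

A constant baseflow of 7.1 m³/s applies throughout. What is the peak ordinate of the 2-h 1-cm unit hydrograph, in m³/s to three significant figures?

U_p ≈ 119 m³/s

Direct runoff: 0.0, 21.4, 49.2, 89.9, 74.4, 119.0, 74.0, 0.0 m³/s; ΣQ_DR = 427.9 m³/s, peak = 119.0 m³/s.
Runoff depth d = ΣQ_DR·Δt / A = 427.9 × 7200 / (308 km²) = 10.00 mm.
The 1-cm UH is the DRH scaled by (10 mm)/d, so U_p = 119.0 × 10/10.00 = 119 m³/s.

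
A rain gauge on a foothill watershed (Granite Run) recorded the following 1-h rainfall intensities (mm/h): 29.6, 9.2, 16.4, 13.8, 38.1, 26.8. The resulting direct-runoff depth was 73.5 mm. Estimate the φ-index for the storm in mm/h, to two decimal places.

Only the 5 blocks with intensity above φ contribute runoff: 29.6, 16.4, 13.8, 38.1, 26.8 mm/h.
Σ(I−φ)·Δt = d  ⇒  (29.6+16.4+13.8+38.1+26.8 − 5φ)·1 = 73.5
φ = (124.7 − 73.5/1) / 5 = 10.24 mm/h.

φ ≈ 10.24 mm/h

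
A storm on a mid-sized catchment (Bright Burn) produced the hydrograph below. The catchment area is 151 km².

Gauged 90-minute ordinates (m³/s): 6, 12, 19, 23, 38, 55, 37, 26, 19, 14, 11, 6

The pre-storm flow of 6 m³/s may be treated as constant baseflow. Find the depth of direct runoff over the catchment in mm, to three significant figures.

d ≈ 6.94 mm

Direct runoff: 0.0, 6.0, 13.0, 17.0, 32.0, 49.0, 31.0, 20.0, 13.0, 8.0, 5.0, 0.0 m³/s; ΣQ_DR = 194.0 m³/s.
V = ΣQ_DR · Δt = 194.0 × 5400 s = 1.048 × 10^6 m³.
Over A = 151 km², depth = V / A = 6.94 mm.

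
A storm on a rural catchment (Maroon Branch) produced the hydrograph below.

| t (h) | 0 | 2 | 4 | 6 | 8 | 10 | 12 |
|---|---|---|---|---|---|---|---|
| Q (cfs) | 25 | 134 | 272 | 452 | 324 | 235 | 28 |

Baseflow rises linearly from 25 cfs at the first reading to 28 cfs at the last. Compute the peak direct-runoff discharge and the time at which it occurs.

Subtracting baseflow gives direct-runoff ordinates: 0.00, 108.50, 246.00, 425.50, 297.00, 207.50, 0.00 cfs.
The maximum is 425.50 cfs, occurring at the reading for t = 6 h.

Q_p = 425.50 cfs at t = 6 h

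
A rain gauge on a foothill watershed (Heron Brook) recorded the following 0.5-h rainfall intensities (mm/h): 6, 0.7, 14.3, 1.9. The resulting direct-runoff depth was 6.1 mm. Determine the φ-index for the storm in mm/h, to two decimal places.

φ ≈ 4.05 mm/h

Only the 2 blocks with intensity above φ contribute runoff: 6, 14.3 mm/h.
Σ(I−φ)·Δt = d  ⇒  (6+14.3 − 2φ)·0.5 = 6.1
φ = (20.30 − 6.1/0.5) / 2 = 4.05 mm/h.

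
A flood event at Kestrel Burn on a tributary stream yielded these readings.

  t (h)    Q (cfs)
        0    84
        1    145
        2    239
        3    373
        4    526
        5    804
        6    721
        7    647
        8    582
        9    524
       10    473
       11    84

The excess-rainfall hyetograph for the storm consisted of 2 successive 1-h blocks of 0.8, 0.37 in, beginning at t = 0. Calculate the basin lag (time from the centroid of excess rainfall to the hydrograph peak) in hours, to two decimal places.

Centroid of excess rainfall: t_c = Σ P_i·t̄_i / ΣP_i = 0.8162 h (block centres at 0.5, 1.5 h).
Hydrograph peak occurs at t = 5 h, so basin lag t_L = 5 − 0.8162 = 4.18 h.

t_L ≈ 4.18 h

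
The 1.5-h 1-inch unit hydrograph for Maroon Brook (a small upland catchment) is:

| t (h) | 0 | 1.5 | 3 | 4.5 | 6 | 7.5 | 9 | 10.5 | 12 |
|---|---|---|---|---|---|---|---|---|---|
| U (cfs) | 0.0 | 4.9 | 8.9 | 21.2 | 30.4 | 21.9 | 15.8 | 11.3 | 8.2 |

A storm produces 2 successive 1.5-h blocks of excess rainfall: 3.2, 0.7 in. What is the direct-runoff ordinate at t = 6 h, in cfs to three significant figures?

Q ≈ 112 cfs

By discrete convolution, Q_j = Σ (P_i / 1 in) · U_{j−i}.
At t = 6 h (j=4): Q = (3.2/1)·30.4 + (0.7/1)·21.2 = 112 cfs.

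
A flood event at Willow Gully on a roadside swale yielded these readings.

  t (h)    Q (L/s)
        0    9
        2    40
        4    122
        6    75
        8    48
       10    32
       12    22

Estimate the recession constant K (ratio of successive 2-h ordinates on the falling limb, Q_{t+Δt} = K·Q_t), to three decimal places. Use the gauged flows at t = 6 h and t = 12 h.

Using the recession-limb readings at t = 6 h and t = 12 h: Q falls from 75 to 22 L/s over 3 intervals.
K = (Q₂/Q₁)^(1/3) = (22/75)^(1/3) = 0.664.

K ≈ 0.664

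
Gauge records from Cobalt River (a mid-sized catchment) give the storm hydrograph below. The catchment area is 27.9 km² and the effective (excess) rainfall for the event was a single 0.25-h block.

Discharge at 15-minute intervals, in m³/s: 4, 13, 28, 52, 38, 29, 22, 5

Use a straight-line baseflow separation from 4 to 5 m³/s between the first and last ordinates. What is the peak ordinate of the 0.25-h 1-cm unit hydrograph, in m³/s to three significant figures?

Direct runoff: 0.00, 8.86, 23.71, 47.57, 33.43, 24.29, 17.14, 0.00 m³/s; ΣQ_DR = 155.0 m³/s, peak = 47.57 m³/s.
Runoff depth d = ΣQ_DR·Δt / A = 155.0 × 900 / (27.9 km²) = 5.000 mm.
The 1-cm UH is the DRH scaled by (10 mm)/d, so U_p = 47.57 × 10/5.000 = 95.1 m³/s.

U_p ≈ 95.1 m³/s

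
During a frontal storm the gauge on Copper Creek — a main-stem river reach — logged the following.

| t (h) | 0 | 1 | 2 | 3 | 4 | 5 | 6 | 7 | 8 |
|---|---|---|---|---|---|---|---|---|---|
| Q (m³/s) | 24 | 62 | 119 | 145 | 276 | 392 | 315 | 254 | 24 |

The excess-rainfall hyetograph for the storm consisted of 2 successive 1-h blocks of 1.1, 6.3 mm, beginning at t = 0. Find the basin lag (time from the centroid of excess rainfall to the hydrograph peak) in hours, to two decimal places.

t_L ≈ 3.65 h

Centroid of excess rainfall: t_c = Σ P_i·t̄_i / ΣP_i = 1.3514 h (block centres at 0.5, 1.5 h).
Hydrograph peak occurs at t = 5 h, so basin lag t_L = 5 − 1.3514 = 3.65 h.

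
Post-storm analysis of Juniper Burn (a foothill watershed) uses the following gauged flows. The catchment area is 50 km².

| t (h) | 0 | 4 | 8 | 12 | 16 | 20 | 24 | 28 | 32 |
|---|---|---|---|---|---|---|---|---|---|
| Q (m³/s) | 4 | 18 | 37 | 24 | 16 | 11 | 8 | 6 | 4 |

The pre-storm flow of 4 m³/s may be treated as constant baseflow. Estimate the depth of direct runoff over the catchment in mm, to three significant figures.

d ≈ 26.5 mm

Direct runoff: 0.0, 14.0, 33.0, 20.0, 12.0, 7.0, 4.0, 2.0, 0.0 m³/s; ΣQ_DR = 92.00 m³/s.
V = ΣQ_DR · Δt = 92.00 × 14400 s = 1.325 × 10^6 m³.
Over A = 50 km², depth = V / A = 26.5 mm.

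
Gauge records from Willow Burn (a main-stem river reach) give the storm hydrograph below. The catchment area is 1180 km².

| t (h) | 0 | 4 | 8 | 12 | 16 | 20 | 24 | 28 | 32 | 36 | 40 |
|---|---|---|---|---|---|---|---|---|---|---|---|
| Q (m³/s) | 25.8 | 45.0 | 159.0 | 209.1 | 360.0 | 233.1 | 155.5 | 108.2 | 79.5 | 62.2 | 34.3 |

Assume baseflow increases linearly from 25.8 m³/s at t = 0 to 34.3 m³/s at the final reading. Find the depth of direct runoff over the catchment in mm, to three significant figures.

Direct runoff: 0.00, 18.35, 131.50, 180.75, 330.80, 203.05, 124.60, 76.45, 46.90, 28.75, 0.00 m³/s; ΣQ_DR = 1141 m³/s.
V = ΣQ_DR · Δt = 1141 × 14400 s = 1.643 × 10^7 m³.
Over A = 1180 km², depth = V / A = 13.9 mm.

d ≈ 13.9 mm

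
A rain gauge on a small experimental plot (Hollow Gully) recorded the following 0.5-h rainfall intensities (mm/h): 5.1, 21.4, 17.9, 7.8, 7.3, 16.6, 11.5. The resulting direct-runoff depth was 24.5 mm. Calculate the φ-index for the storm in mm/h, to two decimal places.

Only the 6 blocks with intensity above φ contribute runoff: 21.4, 17.9, 7.8, 7.3, 16.6, 11.5 mm/h.
Σ(I−φ)·Δt = d  ⇒  (21.4+17.9+7.8+7.3+16.6+11.5 − 6φ)·0.5 = 24.5
φ = (82.50 − 24.5/0.5) / 6 = 5.58 mm/h.

φ ≈ 5.58 mm/h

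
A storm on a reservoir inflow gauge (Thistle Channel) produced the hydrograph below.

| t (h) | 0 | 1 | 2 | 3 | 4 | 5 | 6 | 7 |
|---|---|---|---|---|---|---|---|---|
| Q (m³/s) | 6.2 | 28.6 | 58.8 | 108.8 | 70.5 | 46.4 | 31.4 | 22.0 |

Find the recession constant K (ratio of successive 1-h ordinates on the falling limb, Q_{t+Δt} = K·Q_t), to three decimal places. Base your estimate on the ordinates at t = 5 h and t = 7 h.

K ≈ 0.689

Using the recession-limb readings at t = 5 h and t = 7 h: Q falls from 46.4 to 22.0 m³/s over 2 intervals.
K = (Q₂/Q₁)^(1/2) = (22.0/46.4)^(1/2) = 0.689.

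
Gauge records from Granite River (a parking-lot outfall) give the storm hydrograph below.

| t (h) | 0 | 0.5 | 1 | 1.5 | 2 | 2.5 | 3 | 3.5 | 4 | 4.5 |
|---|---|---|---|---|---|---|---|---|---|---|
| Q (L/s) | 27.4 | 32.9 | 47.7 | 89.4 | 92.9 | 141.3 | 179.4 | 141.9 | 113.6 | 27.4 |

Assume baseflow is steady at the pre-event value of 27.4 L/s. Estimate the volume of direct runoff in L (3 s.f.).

Direct-runoff ordinates (Q − Q_b): 0.0, 5.5, 20.3, 62.0, 65.5, 113.9, 152.0, 114.5, 86.2, 0.0 L/s.
ΣQ_DR = 619.9 L/s.
With Δt = 0.5 h = 1800 s, V = ΣQ_DR · Δt = 619.9 × 1800 = 1.12 × 10^6 L.

V ≈ 1.12 × 10^6 L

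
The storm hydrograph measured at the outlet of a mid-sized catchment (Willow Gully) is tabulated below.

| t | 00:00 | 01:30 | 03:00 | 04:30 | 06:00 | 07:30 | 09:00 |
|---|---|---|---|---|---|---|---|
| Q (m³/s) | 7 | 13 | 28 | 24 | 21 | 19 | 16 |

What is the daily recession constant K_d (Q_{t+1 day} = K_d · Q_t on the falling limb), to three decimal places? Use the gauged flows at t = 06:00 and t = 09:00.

Between t = 06:00 and t = 09:00 the flow falls from 21 to 16 m³/s over 2×1.5 h = 3 h.
Per-interval ratio K = (16/21)^(1/2) = 0.8729; K_d = K^(24/1.5) = 0.114.

K_d ≈ 0.114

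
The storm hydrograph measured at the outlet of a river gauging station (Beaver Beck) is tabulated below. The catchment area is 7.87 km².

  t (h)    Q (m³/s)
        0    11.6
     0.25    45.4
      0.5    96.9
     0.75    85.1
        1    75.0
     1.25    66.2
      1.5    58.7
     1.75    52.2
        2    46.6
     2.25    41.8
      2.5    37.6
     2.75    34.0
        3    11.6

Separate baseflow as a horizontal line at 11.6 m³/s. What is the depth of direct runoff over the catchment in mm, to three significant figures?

d ≈ 58.5 mm

Direct runoff: 0.0, 33.8, 85.3, 73.5, 63.4, 54.6, 47.1, 40.6, 35.0, 30.2, 26.0, 22.4, 0.0 m³/s; ΣQ_DR = 511.9 m³/s.
V = ΣQ_DR · Δt = 511.9 × 900 s = 4.607 × 10^5 m³.
Over A = 7.87 km², depth = V / A = 58.5 mm.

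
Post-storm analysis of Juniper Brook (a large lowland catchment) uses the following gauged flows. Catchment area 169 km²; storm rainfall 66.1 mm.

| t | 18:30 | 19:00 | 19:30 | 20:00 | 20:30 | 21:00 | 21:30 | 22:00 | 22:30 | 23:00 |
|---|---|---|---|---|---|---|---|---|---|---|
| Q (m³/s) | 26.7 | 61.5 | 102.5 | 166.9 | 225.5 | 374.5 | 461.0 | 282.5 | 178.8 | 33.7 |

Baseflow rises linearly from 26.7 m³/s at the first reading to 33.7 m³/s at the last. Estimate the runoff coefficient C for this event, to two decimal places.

ΣQ_DR = 1612 m³/s; V = ΣQ_DR·Δt = 2.901 × 10^6 m³.
Runoff depth d = V / A = 17.16 mm.
C = d / P = 17.16 / 66.1 = 0.26.

C ≈ 0.26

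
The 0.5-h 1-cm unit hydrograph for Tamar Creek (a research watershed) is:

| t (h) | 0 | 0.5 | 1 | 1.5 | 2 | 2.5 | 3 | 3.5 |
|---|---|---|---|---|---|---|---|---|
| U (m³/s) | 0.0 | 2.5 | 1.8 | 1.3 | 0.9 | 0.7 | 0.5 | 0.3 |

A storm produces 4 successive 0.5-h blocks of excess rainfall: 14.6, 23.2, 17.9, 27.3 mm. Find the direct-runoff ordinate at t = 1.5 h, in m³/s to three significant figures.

Q ≈ 10.5 m³/s

By discrete convolution, Q_j = Σ (P_i / 10 mm) · U_{j−i}.
At t = 1.5 h (j=3): Q = (14.6/10)·1.3 + (23.2/10)·1.8 + (17.9/10)·2.5 + (27.3/10)·0.0 = 10.5 m³/s.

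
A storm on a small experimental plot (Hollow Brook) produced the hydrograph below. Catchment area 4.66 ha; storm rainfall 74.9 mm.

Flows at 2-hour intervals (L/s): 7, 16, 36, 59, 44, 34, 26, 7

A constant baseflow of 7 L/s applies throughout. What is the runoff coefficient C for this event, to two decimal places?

C ≈ 0.36

ΣQ_DR = 173.0 L/s; V = ΣQ_DR·Δt = 1.246 × 10^6 L.
Runoff depth d = V / A = 26.73 mm.
C = d / P = 26.73 / 74.9 = 0.36.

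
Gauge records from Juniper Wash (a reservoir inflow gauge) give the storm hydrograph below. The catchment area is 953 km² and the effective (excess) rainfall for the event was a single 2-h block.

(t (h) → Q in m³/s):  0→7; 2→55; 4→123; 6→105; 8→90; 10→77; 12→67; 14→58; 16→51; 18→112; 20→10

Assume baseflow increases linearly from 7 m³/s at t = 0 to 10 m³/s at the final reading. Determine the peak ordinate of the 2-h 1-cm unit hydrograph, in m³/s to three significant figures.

U_p ≈ 231 m³/s

Direct runoff: 0.00, 47.70, 115.40, 97.10, 81.80, 68.50, 58.20, 48.90, 41.60, 102.30, 0.00 m³/s; ΣQ_DR = 661.5 m³/s, peak = 115.40 m³/s.
Runoff depth d = ΣQ_DR·Δt / A = 661.5 × 7200 / (953 km²) = 4.998 mm.
The 1-cm UH is the DRH scaled by (10 mm)/d, so U_p = 115.40 × 10/4.998 = 231 m³/s.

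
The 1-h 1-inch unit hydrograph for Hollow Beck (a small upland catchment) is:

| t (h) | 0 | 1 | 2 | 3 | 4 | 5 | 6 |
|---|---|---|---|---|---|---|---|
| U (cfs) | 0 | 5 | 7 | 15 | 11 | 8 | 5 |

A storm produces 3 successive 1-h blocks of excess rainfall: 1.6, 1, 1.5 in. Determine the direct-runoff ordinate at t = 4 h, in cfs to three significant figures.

By discrete convolution, Q_j = Σ (P_i / 1 in) · U_{j−i}.
At t = 4 h (j=4): Q = (1.6/1)·11 + (1/1)·15 + (1.5/1)·7 = 43.1 cfs.

Q ≈ 43.1 cfs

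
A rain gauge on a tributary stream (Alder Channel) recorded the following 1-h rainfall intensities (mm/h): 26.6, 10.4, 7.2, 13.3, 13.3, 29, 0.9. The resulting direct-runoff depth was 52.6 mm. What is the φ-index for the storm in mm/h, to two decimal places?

Only the 5 blocks with intensity above φ contribute runoff: 26.6, 10.4, 13.3, 13.3, 29 mm/h.
Σ(I−φ)·Δt = d  ⇒  (26.6+10.4+13.3+13.3+29 − 5φ)·1 = 52.6
φ = (92.60 − 52.6/1) / 5 = 8.00 mm/h.

φ ≈ 8.00 mm/h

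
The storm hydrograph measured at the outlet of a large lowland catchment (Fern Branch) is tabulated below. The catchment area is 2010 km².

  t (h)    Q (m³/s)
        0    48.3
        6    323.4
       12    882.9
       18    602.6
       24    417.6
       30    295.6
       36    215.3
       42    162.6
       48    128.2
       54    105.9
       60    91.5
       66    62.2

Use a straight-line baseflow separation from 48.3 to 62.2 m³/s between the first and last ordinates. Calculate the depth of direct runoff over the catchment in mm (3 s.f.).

d ≈ 28.7 mm

Direct runoff: 0.00, 273.84, 832.07, 550.51, 364.25, 240.98, 159.42, 105.45, 69.79, 46.23, 30.56, 0.00 m³/s; ΣQ_DR = 2673 m³/s.
V = ΣQ_DR · Δt = 2673 × 21600 s = 5.774 × 10^7 m³.
Over A = 2010 km², depth = V / A = 28.7 mm.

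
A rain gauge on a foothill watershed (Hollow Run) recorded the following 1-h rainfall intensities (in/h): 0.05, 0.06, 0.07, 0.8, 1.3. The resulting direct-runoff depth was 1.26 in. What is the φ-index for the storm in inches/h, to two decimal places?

φ ≈ 0.42 in/h

Only the 2 blocks with intensity above φ contribute runoff: 0.8, 1.3 in/h.
Σ(I−φ)·Δt = d  ⇒  (0.8+1.3 − 2φ)·1 = 1.26
φ = (2.100 − 1.26/1) / 2 = 0.42 in/h.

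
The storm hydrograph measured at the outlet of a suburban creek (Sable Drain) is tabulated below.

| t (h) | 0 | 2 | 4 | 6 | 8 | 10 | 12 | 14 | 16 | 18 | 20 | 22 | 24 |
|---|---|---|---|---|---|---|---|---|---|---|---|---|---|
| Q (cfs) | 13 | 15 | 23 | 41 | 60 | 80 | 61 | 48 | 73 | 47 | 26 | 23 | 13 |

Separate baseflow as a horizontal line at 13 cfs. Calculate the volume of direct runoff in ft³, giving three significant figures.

V ≈ 2.55 × 10^6 ft³

Direct-runoff ordinates (Q − Q_b): 0.0, 2.0, 10.0, 28.0, 47.0, 67.0, 48.0, 35.0, 60.0, 34.0, 13.0, 10.0, 0.0 cfs.
ΣQ_DR = 354.0 cfs.
With Δt = 2 h = 7200 s, V = ΣQ_DR · Δt = 354.0 × 7200 = 2.55 × 10^6 ft³.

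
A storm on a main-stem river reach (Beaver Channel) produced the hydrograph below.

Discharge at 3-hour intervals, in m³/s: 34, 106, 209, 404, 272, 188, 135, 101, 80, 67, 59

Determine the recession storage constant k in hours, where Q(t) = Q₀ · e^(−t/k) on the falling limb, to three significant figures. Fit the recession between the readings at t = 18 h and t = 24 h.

On the falling limb, Q drops from 135 to 80 m³/s between t = 18 h and t = 24 h (Δt = 6 h).
k = −Δt / ln(Q₂/Q₁) = −6 / ln(80/135) = 11.5 h.

k ≈ 11.5 h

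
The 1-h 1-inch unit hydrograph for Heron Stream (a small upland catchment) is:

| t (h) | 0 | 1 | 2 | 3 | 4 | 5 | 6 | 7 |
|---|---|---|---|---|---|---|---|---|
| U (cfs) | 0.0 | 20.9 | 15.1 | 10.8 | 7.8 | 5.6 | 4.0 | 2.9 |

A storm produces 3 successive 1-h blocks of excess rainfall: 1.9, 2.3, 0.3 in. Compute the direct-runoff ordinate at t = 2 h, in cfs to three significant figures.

By discrete convolution, Q_j = Σ (P_i / 1 in) · U_{j−i}.
At t = 2 h (j=2): Q = (1.9/1)·15.1 + (2.3/1)·20.9 + (0.3/1)·0.0 = 76.8 cfs.

Q ≈ 76.8 cfs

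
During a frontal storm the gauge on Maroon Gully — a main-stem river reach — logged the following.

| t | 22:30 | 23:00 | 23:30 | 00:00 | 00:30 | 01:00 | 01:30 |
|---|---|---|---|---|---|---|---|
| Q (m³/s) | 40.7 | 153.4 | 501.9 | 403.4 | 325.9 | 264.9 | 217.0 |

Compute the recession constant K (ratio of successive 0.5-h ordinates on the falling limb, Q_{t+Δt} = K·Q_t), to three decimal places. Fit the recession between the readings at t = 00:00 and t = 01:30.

Using the recession-limb readings at t = 00:00 and t = 01:30: Q falls from 403.4 to 217.0 m³/s over 3 intervals.
K = (Q₂/Q₁)^(1/3) = (217.0/403.4)^(1/3) = 0.813.

K ≈ 0.813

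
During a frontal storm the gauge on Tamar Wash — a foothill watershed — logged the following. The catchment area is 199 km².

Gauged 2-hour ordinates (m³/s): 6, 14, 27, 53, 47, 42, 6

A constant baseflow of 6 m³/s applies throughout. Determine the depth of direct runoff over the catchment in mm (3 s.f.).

d ≈ 5.54 mm

Direct runoff: 0.0, 8.0, 21.0, 47.0, 41.0, 36.0, 0.0 m³/s; ΣQ_DR = 153.0 m³/s.
V = ΣQ_DR · Δt = 153.0 × 7200 s = 1.102 × 10^6 m³.
Over A = 199 km², depth = V / A = 5.54 mm.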